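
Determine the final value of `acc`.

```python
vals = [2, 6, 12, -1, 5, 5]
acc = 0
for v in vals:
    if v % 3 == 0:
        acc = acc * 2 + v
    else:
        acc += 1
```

v=2: not %3==0, acc = 0+1 = 1
v=6: %3==0, acc = 1*2+6 = 8
v=12: %3==0, acc = 8*2+12 = 28
v=-1: not %3==0, acc = 28+1 = 29
v=5: not %3==0, acc = 29+1 = 30
v=5: not %3==0, acc = 30+1 = 31

31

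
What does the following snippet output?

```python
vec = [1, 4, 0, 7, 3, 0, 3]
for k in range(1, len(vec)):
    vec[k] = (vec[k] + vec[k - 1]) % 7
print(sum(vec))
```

22

k=1: vec[1] = (4+1)%7 = 5 → [1, 5, 0, 7, 3, 0, 3]
k=2: vec[2] = (0+5)%7 = 5 → [1, 5, 5, 7, 3, 0, 3]
k=3: vec[3] = (7+5)%7 = 5 → [1, 5, 5, 5, 3, 0, 3]
k=4: vec[4] = (3+5)%7 = 1 → [1, 5, 5, 5, 1, 0, 3]
k=5: vec[5] = (0+1)%7 = 1 → [1, 5, 5, 5, 1, 1, 3]
k=6: vec[6] = (3+1)%7 = 4 → [1, 5, 5, 5, 1, 1, 4]
sum = 22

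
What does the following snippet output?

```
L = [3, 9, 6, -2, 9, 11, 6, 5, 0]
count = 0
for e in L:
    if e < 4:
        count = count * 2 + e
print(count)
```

8

e=3: <4, count = 0*2+3 = 3
e=9: not <4
e=6: not <4
e=-2: <4, count = 3*2+(-2) = 4
e=9: not <4
e=11: not <4
e=6: not <4
e=5: not <4
e=0: <4, count = 4*2+0 = 8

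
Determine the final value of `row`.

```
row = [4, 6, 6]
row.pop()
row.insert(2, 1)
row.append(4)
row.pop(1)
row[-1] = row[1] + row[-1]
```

[4, 1, 5]

pop() removes 6 → [4, 6]
insert 1 at 2 → [4, 6, 1]
append 4 → [4, 6, 1, 4]
pop(1) removes 6 → [4, 1, 4]
row[-1] = row[1]+row[-1] = 1+4 = 5 → [4, 1, 5]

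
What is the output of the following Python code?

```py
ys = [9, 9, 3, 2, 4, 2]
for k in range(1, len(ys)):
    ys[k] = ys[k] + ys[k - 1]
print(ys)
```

k=1: ys[1] = 9+9 = 18 → [9, 18, 3, 2, 4, 2]
k=2: ys[2] = 3+18 = 21 → [9, 18, 21, 2, 4, 2]
k=3: ys[3] = 2+21 = 23 → [9, 18, 21, 23, 4, 2]
k=4: ys[4] = 4+23 = 27 → [9, 18, 21, 23, 27, 2]
k=5: ys[5] = 2+27 = 29 → [9, 18, 21, 23, 27, 29]

[9, 18, 21, 23, 27, 29]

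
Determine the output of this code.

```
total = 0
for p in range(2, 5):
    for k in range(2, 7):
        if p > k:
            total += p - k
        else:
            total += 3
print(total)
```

p=2,k=2: not 2>2, total = 0+3 = 3
p=2,k=3: not 2>3, total = 3+3 = 6
p=2,k=4: not 2>4, total = 6+3 = 9
p=2,k=5: not 2>5, total = 9+3 = 12
p=2,k=6: not 2>6, total = 12+3 = 15
p=3,k=2: 3>2, total = 15+1 = 16
p=3,k=3: not 3>3, total = 16+3 = 19
p=3,k=4: not 3>4, total = 19+3 = 22
p=3,k=5: not 3>5, total = 22+3 = 25
p=3,k=6: not 3>6, total = 25+3 = 28
p=4,k=2: 4>2, total = 28+2 = 30
p=4,k=3: 4>3, total = 30+1 = 31
p=4,k=4: not 4>4, total = 31+3 = 34
p=4,k=5: not 4>5, total = 34+3 = 37
p=4,k=6: not 4>6, total = 37+3 = 40

40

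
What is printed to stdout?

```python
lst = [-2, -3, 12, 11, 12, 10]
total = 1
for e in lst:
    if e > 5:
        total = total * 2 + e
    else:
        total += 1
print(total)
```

e=-2: not >5, total = 1+1 = 2
e=-3: not >5, total = 2+1 = 3
e=12: >5, total = 3*2+12 = 18
e=11: >5, total = 18*2+11 = 47
e=12: >5, total = 47*2+12 = 106
e=10: >5, total = 106*2+10 = 222

222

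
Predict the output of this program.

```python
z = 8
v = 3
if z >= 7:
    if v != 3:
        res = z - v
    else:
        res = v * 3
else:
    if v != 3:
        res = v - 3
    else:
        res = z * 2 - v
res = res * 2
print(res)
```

18

z=8, v=3
z >= 7 is True; v != 3 is False
→ res = v * 3 = 9
res = 9*2 = 18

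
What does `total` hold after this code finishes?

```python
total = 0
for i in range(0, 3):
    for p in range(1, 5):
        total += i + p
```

i=0,p=1: total = 0+1 = 1
i=0,p=2: total = 1+2 = 3
i=0,p=3: total = 3+3 = 6
i=0,p=4: total = 6+4 = 10
i=1,p=1: total = 10+2 = 12
i=1,p=2: total = 12+3 = 15
i=1,p=3: total = 15+4 = 19
i=1,p=4: total = 19+5 = 24
i=2,p=1: total = 24+3 = 27
i=2,p=2: total = 27+4 = 31
i=2,p=3: total = 31+5 = 36
i=2,p=4: total = 36+6 = 42

42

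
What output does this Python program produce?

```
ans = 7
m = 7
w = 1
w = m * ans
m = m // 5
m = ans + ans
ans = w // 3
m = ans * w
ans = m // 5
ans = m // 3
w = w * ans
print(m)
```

w = 7*7 = 49
m = 7//5 = 1
m = 7+7 = 14
ans = 49//3 = 16
m = 16*49 = 784
ans = 784//5 = 156
ans = 784//3 = 261
w = 49*261 = 12789

784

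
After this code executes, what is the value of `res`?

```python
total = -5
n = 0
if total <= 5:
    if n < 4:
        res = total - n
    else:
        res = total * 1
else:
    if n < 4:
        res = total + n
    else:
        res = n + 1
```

-5

total=-5, n=0
total <= 5 is True; n < 4 is True
→ res = total - n = -5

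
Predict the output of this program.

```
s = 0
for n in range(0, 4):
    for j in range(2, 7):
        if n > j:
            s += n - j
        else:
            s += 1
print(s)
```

n=0,j=2: not 0>2, s = 0+1 = 1
n=0,j=3: not 0>3, s = 1+1 = 2
n=0,j=4: not 0>4, s = 2+1 = 3
n=0,j=5: not 0>5, s = 3+1 = 4
n=0,j=6: not 0>6, s = 4+1 = 5
n=1,j=2: not 1>2, s = 5+1 = 6
n=1,j=3: not 1>3, s = 6+1 = 7
n=1,j=4: not 1>4, s = 7+1 = 8
n=1,j=5: not 1>5, s = 8+1 = 9
n=1,j=6: not 1>6, s = 9+1 = 10
n=2,j=2: not 2>2, s = 10+1 = 11
n=2,j=3: not 2>3, s = 11+1 = 12
n=2,j=4: not 2>4, s = 12+1 = 13
n=2,j=5: not 2>5, s = 13+1 = 14
n=2,j=6: not 2>6, s = 14+1 = 15
n=3,j=2: 3>2, s = 15+1 = 16
n=3,j=3: not 3>3, s = 16+1 = 17
n=3,j=4: not 3>4, s = 17+1 = 18
n=3,j=5: not 3>5, s = 18+1 = 19
n=3,j=6: not 3>6, s = 19+1 = 20

20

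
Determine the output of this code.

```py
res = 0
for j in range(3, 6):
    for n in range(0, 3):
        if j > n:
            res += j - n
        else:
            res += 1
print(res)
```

j=3,n=0: 3>0, res = 0+3 = 3
j=3,n=1: 3>1, res = 3+2 = 5
j=3,n=2: 3>2, res = 5+1 = 6
j=4,n=0: 4>0, res = 6+4 = 10
j=4,n=1: 4>1, res = 10+3 = 13
j=4,n=2: 4>2, res = 13+2 = 15
j=5,n=0: 5>0, res = 15+5 = 20
j=5,n=1: 5>1, res = 20+4 = 24
j=5,n=2: 5>2, res = 24+3 = 27

27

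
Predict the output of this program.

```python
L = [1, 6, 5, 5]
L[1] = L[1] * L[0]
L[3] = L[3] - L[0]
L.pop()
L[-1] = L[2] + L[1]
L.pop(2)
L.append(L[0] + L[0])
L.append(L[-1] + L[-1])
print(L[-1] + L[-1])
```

8

L[1] = L[1]*L[0] = 6*1 = 6 → [1, 6, 5, 5]
L[3] = L[3]-L[0] = 5-1 = 4 → [1, 6, 5, 4]
pop() removes 4 → [1, 6, 5]
L[-1] = L[2]+L[1] = 5+6 = 11 → [1, 6, 11]
pop(2) removes 11 → [1, 6]
append L[0]+L[0] = 1+1 = 2 → [1, 6, 2]
append L[-1]+L[-1] = 2+2 = 4 → [1, 6, 2, 4]
L[-1]+L[-1] = 4+4 = 8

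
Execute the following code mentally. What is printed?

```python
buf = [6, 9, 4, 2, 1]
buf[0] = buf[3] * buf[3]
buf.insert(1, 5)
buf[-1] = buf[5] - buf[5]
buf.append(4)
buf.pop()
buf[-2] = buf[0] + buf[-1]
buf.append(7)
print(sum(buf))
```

33

buf[0] = buf[3]*buf[3] = 2*2 = 4 → [4, 9, 4, 2, 1]
insert 5 at 1 → [4, 5, 9, 4, 2, 1]
buf[-1] = buf[5]-buf[5] = 1-1 = 0 → [4, 5, 9, 4, 2, 0]
append 4 → [4, 5, 9, 4, 2, 0, 4]
pop() removes 4 → [4, 5, 9, 4, 2, 0]
buf[-2] = buf[0]+buf[-1] = 4+0 = 4 → [4, 5, 9, 4, 4, 0]
append 7 → [4, 5, 9, 4, 4, 0, 7]
sum = 33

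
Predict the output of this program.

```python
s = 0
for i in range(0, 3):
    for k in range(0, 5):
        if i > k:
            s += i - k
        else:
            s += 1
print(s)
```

16

i=0,k=0: not 0>0, s = 0+1 = 1
i=0,k=1: not 0>1, s = 1+1 = 2
i=0,k=2: not 0>2, s = 2+1 = 3
i=0,k=3: not 0>3, s = 3+1 = 4
i=0,k=4: not 0>4, s = 4+1 = 5
i=1,k=0: 1>0, s = 5+1 = 6
i=1,k=1: not 1>1, s = 6+1 = 7
i=1,k=2: not 1>2, s = 7+1 = 8
i=1,k=3: not 1>3, s = 8+1 = 9
i=1,k=4: not 1>4, s = 9+1 = 10
i=2,k=0: 2>0, s = 10+2 = 12
i=2,k=1: 2>1, s = 12+1 = 13
i=2,k=2: not 2>2, s = 13+1 = 14
i=2,k=3: not 2>3, s = 14+1 = 15
i=2,k=4: not 2>4, s = 15+1 = 16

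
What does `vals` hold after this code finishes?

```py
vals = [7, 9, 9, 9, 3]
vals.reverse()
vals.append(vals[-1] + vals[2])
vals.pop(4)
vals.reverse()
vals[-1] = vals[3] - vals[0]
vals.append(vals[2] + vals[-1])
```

[16, 9, 9, 9, -7, 2]

reverse → [3, 9, 9, 9, 7]
append vals[-1]+vals[2] = 7+9 = 16 → [3, 9, 9, 9, 7, 16]
pop(4) removes 7 → [3, 9, 9, 9, 16]
reverse → [16, 9, 9, 9, 3]
vals[-1] = vals[3]-vals[0] = 9-16 = -7 → [16, 9, 9, 9, -7]
append vals[2]+vals[-1] = 9+(-7) = 2 → [16, 9, 9, 9, -7, 2]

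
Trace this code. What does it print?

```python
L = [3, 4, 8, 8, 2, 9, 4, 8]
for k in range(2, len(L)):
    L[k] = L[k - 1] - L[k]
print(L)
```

k=2: L[2] = 4-8 = -4 → [3, 4, -4, 8, 2, 9, 4, 8]
k=3: L[3] = (-4)-8 = -12 → [3, 4, -4, -12, 2, 9, 4, 8]
k=4: L[4] = (-12)-2 = -14 → [3, 4, -4, -12, -14, 9, 4, 8]
k=5: L[5] = (-14)-9 = -23 → [3, 4, -4, -12, -14, -23, 4, 8]
k=6: L[6] = (-23)-4 = -27 → [3, 4, -4, -12, -14, -23, -27, 8]
k=7: L[7] = (-27)-8 = -35 → [3, 4, -4, -12, -14, -23, -27, -35]

[3, 4, -4, -12, -14, -23, -27, -35]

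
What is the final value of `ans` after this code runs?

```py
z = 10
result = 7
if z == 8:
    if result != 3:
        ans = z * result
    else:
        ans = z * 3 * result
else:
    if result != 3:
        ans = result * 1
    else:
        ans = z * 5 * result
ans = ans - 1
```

6

z=10, result=7
z == 8 is False; result != 3 is True
→ ans = result * 1 = 7
ans = 7-1 = 6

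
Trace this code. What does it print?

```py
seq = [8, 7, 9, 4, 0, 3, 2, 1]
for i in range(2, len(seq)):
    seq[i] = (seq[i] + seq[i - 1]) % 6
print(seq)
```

[8, 7, 4, 2, 2, 5, 1, 2]

i=2: seq[2] = (9+7)%6 = 4 → [8, 7, 4, 4, 0, 3, 2, 1]
i=3: seq[3] = (4+4)%6 = 2 → [8, 7, 4, 2, 0, 3, 2, 1]
i=4: seq[4] = (0+2)%6 = 2 → [8, 7, 4, 2, 2, 3, 2, 1]
i=5: seq[5] = (3+2)%6 = 5 → [8, 7, 4, 2, 2, 5, 2, 1]
i=6: seq[6] = (2+5)%6 = 1 → [8, 7, 4, 2, 2, 5, 1, 1]
i=7: seq[7] = (1+1)%6 = 2 → [8, 7, 4, 2, 2, 5, 1, 2]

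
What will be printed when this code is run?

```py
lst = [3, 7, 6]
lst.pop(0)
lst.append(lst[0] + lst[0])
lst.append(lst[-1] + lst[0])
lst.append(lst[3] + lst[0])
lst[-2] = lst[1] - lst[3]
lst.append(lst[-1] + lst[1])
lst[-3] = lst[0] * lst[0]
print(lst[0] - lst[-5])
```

pop(0) removes 3 → [7, 6]
append lst[0]+lst[0] = 7+7 = 14 → [7, 6, 14]
append lst[-1]+lst[0] = 14+7 = 21 → [7, 6, 14, 21]
append lst[3]+lst[0] = 21+7 = 28 → [7, 6, 14, 21, 28]
lst[-2] = lst[1]-lst[3] = 6-21 = -15 → [7, 6, 14, -15, 28]
append lst[-1]+lst[1] = 28+6 = 34 → [7, 6, 14, -15, 28, 34]
lst[-3] = lst[0]*lst[0] = 7*7 = 49 → [7, 6, 14, 49, 28, 34]
lst[0]-lst[-5] = 7-6 = 1

1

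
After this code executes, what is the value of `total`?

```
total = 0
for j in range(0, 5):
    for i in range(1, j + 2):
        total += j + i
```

75

j=0,i=1: total = 0+1 = 1
j=1,i=1: total = 1+2 = 3
j=1,i=2: total = 3+3 = 6
j=2,i=1: total = 6+3 = 9
j=2,i=2: total = 9+4 = 13
j=2,i=3: total = 13+5 = 18
j=3,i=1: total = 18+4 = 22
j=3,i=2: total = 22+5 = 27
j=3,i=3: total = 27+6 = 33
j=3,i=4: total = 33+7 = 40
j=4,i=1: total = 40+5 = 45
j=4,i=2: total = 45+6 = 51
j=4,i=3: total = 51+7 = 58
j=4,i=4: total = 58+8 = 66
j=4,i=5: total = 66+9 = 75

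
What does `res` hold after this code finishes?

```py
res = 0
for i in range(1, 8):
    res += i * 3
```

i=1: res = 0+1*3 = 3
i=2: res = 3+2*3 = 9
i=3: res = 9+3*3 = 18
i=4: res = 18+4*3 = 30
i=5: res = 30+5*3 = 45
i=6: res = 45+6*3 = 63
i=7: res = 63+7*3 = 84

84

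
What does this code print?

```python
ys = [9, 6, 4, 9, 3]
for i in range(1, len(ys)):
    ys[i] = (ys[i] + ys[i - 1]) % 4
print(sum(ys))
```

i=1: ys[1] = (6+9)%4 = 3 → [9, 3, 4, 9, 3]
i=2: ys[2] = (4+3)%4 = 3 → [9, 3, 3, 9, 3]
i=3: ys[3] = (9+3)%4 = 0 → [9, 3, 3, 0, 3]
i=4: ys[4] = (3+0)%4 = 3 → [9, 3, 3, 0, 3]
sum = 18

18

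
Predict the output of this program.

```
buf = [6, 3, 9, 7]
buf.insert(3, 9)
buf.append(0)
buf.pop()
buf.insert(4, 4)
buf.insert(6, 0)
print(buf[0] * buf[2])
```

54

insert 9 at 3 → [6, 3, 9, 9, 7]
append 0 → [6, 3, 9, 9, 7, 0]
pop() removes 0 → [6, 3, 9, 9, 7]
insert 4 at 4 → [6, 3, 9, 9, 4, 7]
insert 0 at 6 → [6, 3, 9, 9, 4, 7, 0]
buf[0]*buf[2] = 6*9 = 54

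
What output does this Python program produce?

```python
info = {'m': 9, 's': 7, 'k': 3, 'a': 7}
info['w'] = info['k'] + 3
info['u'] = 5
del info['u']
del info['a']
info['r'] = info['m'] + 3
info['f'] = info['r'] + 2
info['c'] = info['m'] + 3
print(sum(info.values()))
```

63

info['w'] = info['k']+3 = 6 → {'m': 9, 's': 7, 'k': 3, 'a': 7, 'w': 6}
info['u'] = 5 → {'m': 9, 's': 7, 'k': 3, 'a': 7, 'w': 6, 'u': 5}
del 'u' → {'m': 9, 's': 7, 'k': 3, 'a': 7, 'w': 6}
del 'a' → {'m': 9, 's': 7, 'k': 3, 'w': 6}
info['r'] = info['m']+3 = 12 → {'m': 9, 's': 7, 'k': 3, 'w': 6, 'r': 12}
info['f'] = info['r']+2 = 14 → {'m': 9, 's': 7, 'k': 3, 'w': 6, 'r': 12, 'f': 14}
info['c'] = info['m']+3 = 12 → {'m': 9, 's': 7, 'k': 3, 'w': 6, 'r': 12, 'f': 14, 'c': 12}
sum of values = 63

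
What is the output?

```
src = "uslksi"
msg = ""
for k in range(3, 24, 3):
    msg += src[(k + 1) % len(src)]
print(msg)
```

k=3: add src[4]='s' → 's'
k=6: add src[1]='s' → 'ss'
k=9: add src[4]='s' → 'sss'
k=12: add src[1]='s' → 'ssss'
k=15: add src[4]='s' → 'sssss'
k=18: add src[1]='s' → 'ssssss'
k=21: add src[4]='s' → 'sssssss'

sssssss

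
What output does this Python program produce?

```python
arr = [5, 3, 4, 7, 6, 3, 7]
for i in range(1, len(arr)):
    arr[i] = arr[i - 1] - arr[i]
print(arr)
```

i=1: arr[1] = 5-3 = 2 → [5, 2, 4, 7, 6, 3, 7]
i=2: arr[2] = 2-4 = -2 → [5, 2, -2, 7, 6, 3, 7]
i=3: arr[3] = (-2)-7 = -9 → [5, 2, -2, -9, 6, 3, 7]
i=4: arr[4] = (-9)-6 = -15 → [5, 2, -2, -9, -15, 3, 7]
i=5: arr[5] = (-15)-3 = -18 → [5, 2, -2, -9, -15, -18, 7]
i=6: arr[6] = (-18)-7 = -25 → [5, 2, -2, -9, -15, -18, -25]

[5, 2, -2, -9, -15, -18, -25]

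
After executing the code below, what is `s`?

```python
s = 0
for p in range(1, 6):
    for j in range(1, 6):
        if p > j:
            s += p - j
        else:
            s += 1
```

35

p=1,j=1: not 1>1, s = 0+1 = 1
p=1,j=2: not 1>2, s = 1+1 = 2
p=1,j=3: not 1>3, s = 2+1 = 3
p=1,j=4: not 1>4, s = 3+1 = 4
p=1,j=5: not 1>5, s = 4+1 = 5
p=2,j=1: 2>1, s = 5+1 = 6
p=2,j=2: not 2>2, s = 6+1 = 7
p=2,j=3: not 2>3, s = 7+1 = 8
p=2,j=4: not 2>4, s = 8+1 = 9
p=2,j=5: not 2>5, s = 9+1 = 10
p=3,j=1: 3>1, s = 10+2 = 12
p=3,j=2: 3>2, s = 12+1 = 13
p=3,j=3: not 3>3, s = 13+1 = 14
p=3,j=4: not 3>4, s = 14+1 = 15
p=3,j=5: not 3>5, s = 15+1 = 16
p=4,j=1: 4>1, s = 16+3 = 19
p=4,j=2: 4>2, s = 19+2 = 21
p=4,j=3: 4>3, s = 21+1 = 22
p=4,j=4: not 4>4, s = 22+1 = 23
p=4,j=5: not 4>5, s = 23+1 = 24
p=5,j=1: 5>1, s = 24+4 = 28
p=5,j=2: 5>2, s = 28+3 = 31
p=5,j=3: 5>3, s = 31+2 = 33
p=5,j=4: 5>4, s = 33+1 = 34
p=5,j=5: not 5>5, s = 34+1 = 35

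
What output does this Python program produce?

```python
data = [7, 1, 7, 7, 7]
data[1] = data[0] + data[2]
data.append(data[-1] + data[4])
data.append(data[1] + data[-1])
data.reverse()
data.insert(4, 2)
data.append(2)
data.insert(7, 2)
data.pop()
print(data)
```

data[1] = data[0]+data[2] = 7+7 = 14 → [7, 14, 7, 7, 7]
append data[-1]+data[4] = 7+7 = 14 → [7, 14, 7, 7, 7, 14]
append data[1]+data[-1] = 14+14 = 28 → [7, 14, 7, 7, 7, 14, 28]
reverse → [28, 14, 7, 7, 7, 14, 7]
insert 2 at 4 → [28, 14, 7, 7, 2, 7, 14, 7]
append 2 → [28, 14, 7, 7, 2, 7, 14, 7, 2]
insert 2 at 7 → [28, 14, 7, 7, 2, 7, 14, 2, 7, 2]
pop() removes 2 → [28, 14, 7, 7, 2, 7, 14, 2, 7]

[28, 14, 7, 7, 2, 7, 14, 2, 7]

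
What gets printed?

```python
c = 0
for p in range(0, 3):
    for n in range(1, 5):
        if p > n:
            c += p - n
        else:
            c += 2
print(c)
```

23

p=0,n=1: not 0>1, c = 0+2 = 2
p=0,n=2: not 0>2, c = 2+2 = 4
p=0,n=3: not 0>3, c = 4+2 = 6
p=0,n=4: not 0>4, c = 6+2 = 8
p=1,n=1: not 1>1, c = 8+2 = 10
p=1,n=2: not 1>2, c = 10+2 = 12
p=1,n=3: not 1>3, c = 12+2 = 14
p=1,n=4: not 1>4, c = 14+2 = 16
p=2,n=1: 2>1, c = 16+1 = 17
p=2,n=2: not 2>2, c = 17+2 = 19
p=2,n=3: not 2>3, c = 19+2 = 21
p=2,n=4: not 2>4, c = 21+2 = 23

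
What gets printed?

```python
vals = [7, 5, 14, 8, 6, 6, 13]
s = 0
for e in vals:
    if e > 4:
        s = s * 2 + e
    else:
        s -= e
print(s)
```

945

e=7: >4, s = 0*2+7 = 7
e=5: >4, s = 7*2+5 = 19
e=14: >4, s = 19*2+14 = 52
e=8: >4, s = 52*2+8 = 112
e=6: >4, s = 112*2+6 = 230
e=6: >4, s = 230*2+6 = 466
e=13: >4, s = 466*2+13 = 945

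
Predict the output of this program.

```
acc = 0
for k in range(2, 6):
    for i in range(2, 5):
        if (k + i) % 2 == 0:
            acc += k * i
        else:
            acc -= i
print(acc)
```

42

k=2,i=2: even sum, acc = 0+4 = 4
k=2,i=3: odd sum, acc = 4-3 = 1
k=2,i=4: even sum, acc = 1+8 = 9
k=3,i=2: odd sum, acc = 9-2 = 7
k=3,i=3: even sum, acc = 7+9 = 16
k=3,i=4: odd sum, acc = 16-4 = 12
k=4,i=2: even sum, acc = 12+8 = 20
k=4,i=3: odd sum, acc = 20-3 = 17
k=4,i=4: even sum, acc = 17+16 = 33
k=5,i=2: odd sum, acc = 33-2 = 31
k=5,i=3: even sum, acc = 31+15 = 46
k=5,i=4: odd sum, acc = 46-4 = 42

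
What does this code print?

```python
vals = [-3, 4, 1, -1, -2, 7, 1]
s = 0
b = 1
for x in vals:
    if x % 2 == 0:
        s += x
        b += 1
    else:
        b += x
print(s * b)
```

16

x=-3: not even; b=-2
x=4: even, s = 0+4 = 4; b=-1
x=1: not even; b=0
x=-1: not even; b=-1
x=-2: even, s = 4+(-2) = 2; b=0
x=7: not even; b=7
x=1: not even; b=8
s*b = 2*8 = 16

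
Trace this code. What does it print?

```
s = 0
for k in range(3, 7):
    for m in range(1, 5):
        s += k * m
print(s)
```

180

k=3,m=1: s = 0+3 = 3
k=3,m=2: s = 3+6 = 9
k=3,m=3: s = 9+9 = 18
k=3,m=4: s = 18+12 = 30
k=4,m=1: s = 30+4 = 34
k=4,m=2: s = 34+8 = 42
k=4,m=3: s = 42+12 = 54
k=4,m=4: s = 54+16 = 70
k=5,m=1: s = 70+5 = 75
k=5,m=2: s = 75+10 = 85
k=5,m=3: s = 85+15 = 100
k=5,m=4: s = 100+20 = 120
k=6,m=1: s = 120+6 = 126
k=6,m=2: s = 126+12 = 138
k=6,m=3: s = 138+18 = 156
k=6,m=4: s = 156+24 = 180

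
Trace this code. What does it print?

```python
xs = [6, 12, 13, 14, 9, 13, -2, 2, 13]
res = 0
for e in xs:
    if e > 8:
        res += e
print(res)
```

e=6: not >8
e=12: >8, res = 0+12 = 12
e=13: >8, res = 12+13 = 25
e=14: >8, res = 25+14 = 39
e=9: >8, res = 39+9 = 48
e=13: >8, res = 48+13 = 61
e=-2: not >8
e=2: not >8
e=13: >8, res = 61+13 = 74

74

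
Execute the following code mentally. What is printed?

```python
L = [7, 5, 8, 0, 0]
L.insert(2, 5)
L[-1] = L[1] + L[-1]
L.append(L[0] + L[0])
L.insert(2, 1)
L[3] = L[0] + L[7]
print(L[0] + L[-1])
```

21

insert 5 at 2 → [7, 5, 5, 8, 0, 0]
L[-1] = L[1]+L[-1] = 5+0 = 5 → [7, 5, 5, 8, 0, 5]
append L[0]+L[0] = 7+7 = 14 → [7, 5, 5, 8, 0, 5, 14]
insert 1 at 2 → [7, 5, 1, 5, 8, 0, 5, 14]
L[3] = L[0]+L[7] = 7+14 = 21 → [7, 5, 1, 21, 8, 0, 5, 14]
L[0]+L[-1] = 7+14 = 21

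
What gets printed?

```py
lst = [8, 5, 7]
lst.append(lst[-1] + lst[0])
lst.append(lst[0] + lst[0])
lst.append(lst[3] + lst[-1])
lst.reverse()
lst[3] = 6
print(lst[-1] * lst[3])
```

append lst[-1]+lst[0] = 7+8 = 15 → [8, 5, 7, 15]
append lst[0]+lst[0] = 8+8 = 16 → [8, 5, 7, 15, 16]
append lst[3]+lst[-1] = 15+16 = 31 → [8, 5, 7, 15, 16, 31]
reverse → [31, 16, 15, 7, 5, 8]
lst[3] = 6 → [31, 16, 15, 6, 5, 8]
lst[-1]*lst[3] = 8*6 = 48

48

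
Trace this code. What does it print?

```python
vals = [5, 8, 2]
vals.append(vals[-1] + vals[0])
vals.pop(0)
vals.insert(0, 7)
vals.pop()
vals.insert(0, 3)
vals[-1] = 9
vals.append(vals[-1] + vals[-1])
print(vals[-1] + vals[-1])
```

36

append vals[-1]+vals[0] = 2+5 = 7 → [5, 8, 2, 7]
pop(0) removes 5 → [8, 2, 7]
insert 7 at 0 → [7, 8, 2, 7]
pop() removes 7 → [7, 8, 2]
insert 3 at 0 → [3, 7, 8, 2]
vals[-1] = 9 → [3, 7, 8, 9]
append vals[-1]+vals[-1] = 9+9 = 18 → [3, 7, 8, 9, 18]
vals[-1]+vals[-1] = 18+18 = 36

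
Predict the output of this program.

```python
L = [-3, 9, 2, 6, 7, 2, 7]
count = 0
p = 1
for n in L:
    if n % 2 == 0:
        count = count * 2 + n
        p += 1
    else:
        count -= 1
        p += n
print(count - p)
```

n=-3: not even, count = 0-1 = -1; p=-2
n=9: not even, count = (-1)-1 = -2; p=7
n=2: even, count = (-2)*2+2 = -2; p=8
n=6: even, count = (-2)*2+6 = 2; p=9
n=7: not even, count = 2-1 = 1; p=16
n=2: even, count = 1*2+2 = 4; p=17
n=7: not even, count = 4-1 = 3; p=24
count-p = 3-24 = -21

-21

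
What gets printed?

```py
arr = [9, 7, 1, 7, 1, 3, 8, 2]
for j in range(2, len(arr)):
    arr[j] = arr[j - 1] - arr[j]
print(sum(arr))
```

-14

j=2: arr[2] = 7-1 = 6 → [9, 7, 6, 7, 1, 3, 8, 2]
j=3: arr[3] = 6-7 = -1 → [9, 7, 6, -1, 1, 3, 8, 2]
j=4: arr[4] = (-1)-1 = -2 → [9, 7, 6, -1, -2, 3, 8, 2]
j=5: arr[5] = (-2)-3 = -5 → [9, 7, 6, -1, -2, -5, 8, 2]
j=6: arr[6] = (-5)-8 = -13 → [9, 7, 6, -1, -2, -5, -13, 2]
j=7: arr[7] = (-13)-2 = -15 → [9, 7, 6, -1, -2, -5, -13, -15]
sum = -14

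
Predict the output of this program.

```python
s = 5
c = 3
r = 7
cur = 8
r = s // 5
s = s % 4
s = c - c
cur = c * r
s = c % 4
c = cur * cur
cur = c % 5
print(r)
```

1

r = 5//5 = 1
s = 5%4 = 1
s = 3-3 = 0
cur = 3*1 = 3
s = 3%4 = 3
c = 3*3 = 9
cur = 9%5 = 4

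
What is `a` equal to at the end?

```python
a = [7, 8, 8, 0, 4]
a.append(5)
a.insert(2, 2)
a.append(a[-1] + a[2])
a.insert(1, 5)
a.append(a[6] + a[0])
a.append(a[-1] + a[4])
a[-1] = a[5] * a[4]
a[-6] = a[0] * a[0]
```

[7, 5, 8, 2, 8, 49, 4, 5, 7, 11, 0]

append 5 → [7, 8, 8, 0, 4, 5]
insert 2 at 2 → [7, 8, 2, 8, 0, 4, 5]
append a[-1]+a[2] = 5+2 = 7 → [7, 8, 2, 8, 0, 4, 5, 7]
insert 5 at 1 → [7, 5, 8, 2, 8, 0, 4, 5, 7]
append a[6]+a[0] = 4+7 = 11 → [7, 5, 8, 2, 8, 0, 4, 5, 7, 11]
append a[-1]+a[4] = 11+8 = 19 → [7, 5, 8, 2, 8, 0, 4, 5, 7, 11, 19]
a[-1] = a[5]*a[4] = 0*8 = 0 → [7, 5, 8, 2, 8, 0, 4, 5, 7, 11, 0]
a[-6] = a[0]*a[0] = 7*7 = 49 → [7, 5, 8, 2, 8, 49, 4, 5, 7, 11, 0]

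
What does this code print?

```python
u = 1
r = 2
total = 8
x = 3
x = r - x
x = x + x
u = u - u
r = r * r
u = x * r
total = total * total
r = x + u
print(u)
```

-8

x = 2-3 = -1
x = (-1)+(-1) = -2
u = 1-1 = 0
r = 2*2 = 4
u = (-2)*4 = -8
total = 8*8 = 64
r = (-2)+(-8) = -10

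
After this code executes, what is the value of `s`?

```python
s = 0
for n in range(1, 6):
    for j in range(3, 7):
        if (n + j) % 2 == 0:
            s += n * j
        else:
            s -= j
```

n=1,j=3: even sum, s = 0+3 = 3
n=1,j=4: odd sum, s = 3-4 = -1
n=1,j=5: even sum, s = (-1)+5 = 4
n=1,j=6: odd sum, s = 4-6 = -2
n=2,j=3: odd sum, s = (-2)-3 = -5
n=2,j=4: even sum, s = (-5)+8 = 3
n=2,j=5: odd sum, s = 3-5 = -2
n=2,j=6: even sum, s = (-2)+12 = 10
n=3,j=3: even sum, s = 10+9 = 19
n=3,j=4: odd sum, s = 19-4 = 15
n=3,j=5: even sum, s = 15+15 = 30
n=3,j=6: odd sum, s = 30-6 = 24
n=4,j=3: odd sum, s = 24-3 = 21
n=4,j=4: even sum, s = 21+16 = 37
n=4,j=5: odd sum, s = 37-5 = 32
n=4,j=6: even sum, s = 32+24 = 56
n=5,j=3: even sum, s = 56+15 = 71
n=5,j=4: odd sum, s = 71-4 = 67
n=5,j=5: even sum, s = 67+25 = 92
n=5,j=6: odd sum, s = 92-6 = 86

86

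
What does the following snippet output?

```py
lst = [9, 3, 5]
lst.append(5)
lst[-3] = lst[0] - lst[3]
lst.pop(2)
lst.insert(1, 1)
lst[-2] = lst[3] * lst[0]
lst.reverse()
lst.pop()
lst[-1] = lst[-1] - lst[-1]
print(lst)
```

[5, 45, 0]

append 5 → [9, 3, 5, 5]
lst[-3] = lst[0]-lst[3] = 9-5 = 4 → [9, 4, 5, 5]
pop(2) removes 5 → [9, 4, 5]
insert 1 at 1 → [9, 1, 4, 5]
lst[-2] = lst[3]*lst[0] = 5*9 = 45 → [9, 1, 45, 5]
reverse → [5, 45, 1, 9]
pop() removes 9 → [5, 45, 1]
lst[-1] = lst[-1]-lst[-1] = 1-1 = 0 → [5, 45, 0]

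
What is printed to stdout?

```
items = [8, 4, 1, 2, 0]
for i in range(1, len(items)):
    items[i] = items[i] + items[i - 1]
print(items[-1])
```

i=1: items[1] = 4+8 = 12 → [8, 12, 1, 2, 0]
i=2: items[2] = 1+12 = 13 → [8, 12, 13, 2, 0]
i=3: items[3] = 2+13 = 15 → [8, 12, 13, 15, 0]
i=4: items[4] = 0+15 = 15 → [8, 12, 13, 15, 15]

15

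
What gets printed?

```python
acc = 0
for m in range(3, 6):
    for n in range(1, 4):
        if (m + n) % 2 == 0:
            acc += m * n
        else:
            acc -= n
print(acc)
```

32

m=3,n=1: even sum, acc = 0+3 = 3
m=3,n=2: odd sum, acc = 3-2 = 1
m=3,n=3: even sum, acc = 1+9 = 10
m=4,n=1: odd sum, acc = 10-1 = 9
m=4,n=2: even sum, acc = 9+8 = 17
m=4,n=3: odd sum, acc = 17-3 = 14
m=5,n=1: even sum, acc = 14+5 = 19
m=5,n=2: odd sum, acc = 19-2 = 17
m=5,n=3: even sum, acc = 17+15 = 32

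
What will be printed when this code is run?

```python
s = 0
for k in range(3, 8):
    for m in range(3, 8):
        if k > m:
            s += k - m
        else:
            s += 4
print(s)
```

k=3,m=3: not 3>3, s = 0+4 = 4
k=3,m=4: not 3>4, s = 4+4 = 8
k=3,m=5: not 3>5, s = 8+4 = 12
k=3,m=6: not 3>6, s = 12+4 = 16
k=3,m=7: not 3>7, s = 16+4 = 20
k=4,m=3: 4>3, s = 20+1 = 21
k=4,m=4: not 4>4, s = 21+4 = 25
k=4,m=5: not 4>5, s = 25+4 = 29
k=4,m=6: not 4>6, s = 29+4 = 33
k=4,m=7: not 4>7, s = 33+4 = 37
k=5,m=3: 5>3, s = 37+2 = 39
k=5,m=4: 5>4, s = 39+1 = 40
k=5,m=5: not 5>5, s = 40+4 = 44
k=5,m=6: not 5>6, s = 44+4 = 48
k=5,m=7: not 5>7, s = 48+4 = 52
k=6,m=3: 6>3, s = 52+3 = 55
k=6,m=4: 6>4, s = 55+2 = 57
k=6,m=5: 6>5, s = 57+1 = 58
k=6,m=6: not 6>6, s = 58+4 = 62
k=6,m=7: not 6>7, s = 62+4 = 66
k=7,m=3: 7>3, s = 66+4 = 70
k=7,m=4: 7>4, s = 70+3 = 73
k=7,m=5: 7>5, s = 73+2 = 75
k=7,m=6: 7>6, s = 75+1 = 76
k=7,m=7: not 7>7, s = 76+4 = 80

80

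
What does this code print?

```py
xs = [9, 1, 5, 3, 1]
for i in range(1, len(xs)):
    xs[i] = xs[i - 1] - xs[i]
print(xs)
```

[9, 8, 3, 0, -1]

i=1: xs[1] = 9-1 = 8 → [9, 8, 5, 3, 1]
i=2: xs[2] = 8-5 = 3 → [9, 8, 3, 3, 1]
i=3: xs[3] = 3-3 = 0 → [9, 8, 3, 0, 1]
i=4: xs[4] = 0-1 = -1 → [9, 8, 3, 0, -1]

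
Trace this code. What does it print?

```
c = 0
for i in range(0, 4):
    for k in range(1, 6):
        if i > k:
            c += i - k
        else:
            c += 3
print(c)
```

55

i=0,k=1: not 0>1, c = 0+3 = 3
i=0,k=2: not 0>2, c = 3+3 = 6
i=0,k=3: not 0>3, c = 6+3 = 9
i=0,k=4: not 0>4, c = 9+3 = 12
i=0,k=5: not 0>5, c = 12+3 = 15
i=1,k=1: not 1>1, c = 15+3 = 18
i=1,k=2: not 1>2, c = 18+3 = 21
i=1,k=3: not 1>3, c = 21+3 = 24
i=1,k=4: not 1>4, c = 24+3 = 27
i=1,k=5: not 1>5, c = 27+3 = 30
i=2,k=1: 2>1, c = 30+1 = 31
i=2,k=2: not 2>2, c = 31+3 = 34
i=2,k=3: not 2>3, c = 34+3 = 37
i=2,k=4: not 2>4, c = 37+3 = 40
i=2,k=5: not 2>5, c = 40+3 = 43
i=3,k=1: 3>1, c = 43+2 = 45
i=3,k=2: 3>2, c = 45+1 = 46
i=3,k=3: not 3>3, c = 46+3 = 49
i=3,k=4: not 3>4, c = 49+3 = 52
i=3,k=5: not 3>5, c = 52+3 = 55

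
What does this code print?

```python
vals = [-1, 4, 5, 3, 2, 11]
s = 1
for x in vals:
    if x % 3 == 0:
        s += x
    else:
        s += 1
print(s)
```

9

x=-1: not %3==0, s = 1+1 = 2
x=4: not %3==0, s = 2+1 = 3
x=5: not %3==0, s = 3+1 = 4
x=3: %3==0, s = 4+3 = 7
x=2: not %3==0, s = 7+1 = 8
x=11: not %3==0, s = 8+1 = 9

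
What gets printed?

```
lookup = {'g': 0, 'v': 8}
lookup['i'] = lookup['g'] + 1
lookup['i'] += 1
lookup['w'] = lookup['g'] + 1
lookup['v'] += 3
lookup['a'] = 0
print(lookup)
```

lookup['i'] = lookup['g']+1 = 1 → {'g': 0, 'v': 8, 'i': 1}
lookup['i'] = 1+1 = 2 → {'g': 0, 'v': 8, 'i': 2}
lookup['w'] = lookup['g']+1 = 1 → {'g': 0, 'v': 8, 'i': 2, 'w': 1}
lookup['v'] = 8+3 = 11 → {'g': 0, 'v': 11, 'i': 2, 'w': 1}
lookup['a'] = 0 → {'g': 0, 'v': 11, 'i': 2, 'w': 1, 'a': 0}

{'g': 0, 'v': 11, 'i': 2, 'w': 1, 'a': 0}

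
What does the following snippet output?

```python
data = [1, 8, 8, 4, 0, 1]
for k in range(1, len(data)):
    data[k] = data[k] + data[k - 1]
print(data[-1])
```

k=1: data[1] = 8+1 = 9 → [1, 9, 8, 4, 0, 1]
k=2: data[2] = 8+9 = 17 → [1, 9, 17, 4, 0, 1]
k=3: data[3] = 4+17 = 21 → [1, 9, 17, 21, 0, 1]
k=4: data[4] = 0+21 = 21 → [1, 9, 17, 21, 21, 1]
k=5: data[5] = 1+21 = 22 → [1, 9, 17, 21, 21, 22]

22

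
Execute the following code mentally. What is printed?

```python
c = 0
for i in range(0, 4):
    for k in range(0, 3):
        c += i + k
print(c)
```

i=0,k=0: c = 0+0 = 0
i=0,k=1: c = 0+1 = 1
i=0,k=2: c = 1+2 = 3
i=1,k=0: c = 3+1 = 4
i=1,k=1: c = 4+2 = 6
i=1,k=2: c = 6+3 = 9
i=2,k=0: c = 9+2 = 11
i=2,k=1: c = 11+3 = 14
i=2,k=2: c = 14+4 = 18
i=3,k=0: c = 18+3 = 21
i=3,k=1: c = 21+4 = 25
i=3,k=2: c = 25+5 = 30

30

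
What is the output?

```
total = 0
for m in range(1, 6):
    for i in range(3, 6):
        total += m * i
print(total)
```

m=1,i=3: total = 0+3 = 3
m=1,i=4: total = 3+4 = 7
m=1,i=5: total = 7+5 = 12
m=2,i=3: total = 12+6 = 18
m=2,i=4: total = 18+8 = 26
m=2,i=5: total = 26+10 = 36
m=3,i=3: total = 36+9 = 45
m=3,i=4: total = 45+12 = 57
m=3,i=5: total = 57+15 = 72
m=4,i=3: total = 72+12 = 84
m=4,i=4: total = 84+16 = 100
m=4,i=5: total = 100+20 = 120
m=5,i=3: total = 120+15 = 135
m=5,i=4: total = 135+20 = 155
m=5,i=5: total = 155+25 = 180

180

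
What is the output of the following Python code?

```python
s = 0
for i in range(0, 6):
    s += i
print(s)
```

i=0: s = 0+0 = 0
i=1: s = 0+1 = 1
i=2: s = 1+2 = 3
i=3: s = 3+3 = 6
i=4: s = 6+4 = 10
i=5: s = 10+5 = 15

15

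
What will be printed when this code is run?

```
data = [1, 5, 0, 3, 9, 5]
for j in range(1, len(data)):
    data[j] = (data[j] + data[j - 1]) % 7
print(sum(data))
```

21

j=1: data[1] = (5+1)%7 = 6 → [1, 6, 0, 3, 9, 5]
j=2: data[2] = (0+6)%7 = 6 → [1, 6, 6, 3, 9, 5]
j=3: data[3] = (3+6)%7 = 2 → [1, 6, 6, 2, 9, 5]
j=4: data[4] = (9+2)%7 = 4 → [1, 6, 6, 2, 4, 5]
j=5: data[5] = (5+4)%7 = 2 → [1, 6, 6, 2, 4, 2]
sum = 21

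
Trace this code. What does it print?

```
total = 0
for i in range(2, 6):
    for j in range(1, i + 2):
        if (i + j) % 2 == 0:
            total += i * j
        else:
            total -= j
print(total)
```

i=2,j=1: odd sum, total = 0-1 = -1
i=2,j=2: even sum, total = (-1)+4 = 3
i=2,j=3: odd sum, total = 3-3 = 0
i=3,j=1: even sum, total = 0+3 = 3
i=3,j=2: odd sum, total = 3-2 = 1
i=3,j=3: even sum, total = 1+9 = 10
i=3,j=4: odd sum, total = 10-4 = 6
i=4,j=1: odd sum, total = 6-1 = 5
i=4,j=2: even sum, total = 5+8 = 13
i=4,j=3: odd sum, total = 13-3 = 10
i=4,j=4: even sum, total = 10+16 = 26
i=4,j=5: odd sum, total = 26-5 = 21
i=5,j=1: even sum, total = 21+5 = 26
i=5,j=2: odd sum, total = 26-2 = 24
i=5,j=3: even sum, total = 24+15 = 39
i=5,j=4: odd sum, total = 39-4 = 35
i=5,j=5: even sum, total = 35+25 = 60
i=5,j=6: odd sum, total = 60-6 = 54

54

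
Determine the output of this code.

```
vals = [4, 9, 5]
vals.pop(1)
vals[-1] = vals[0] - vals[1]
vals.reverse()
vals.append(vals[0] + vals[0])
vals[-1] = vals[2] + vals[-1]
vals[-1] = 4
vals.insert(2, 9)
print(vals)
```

pop(1) removes 9 → [4, 5]
vals[-1] = vals[0]-vals[1] = 4-5 = -1 → [4, -1]
reverse → [-1, 4]
append vals[0]+vals[0] = (-1)+(-1) = -2 → [-1, 4, -2]
vals[-1] = vals[2]+vals[-1] = (-2)+(-2) = -4 → [-1, 4, -4]
vals[-1] = 4 → [-1, 4, 4]
insert 9 at 2 → [-1, 4, 9, 4]

[-1, 4, 9, 4]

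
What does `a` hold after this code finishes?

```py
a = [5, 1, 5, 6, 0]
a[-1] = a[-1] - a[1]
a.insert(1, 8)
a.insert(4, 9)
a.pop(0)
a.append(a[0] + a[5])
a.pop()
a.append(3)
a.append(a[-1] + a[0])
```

[8, 1, 5, 9, 6, -1, 3, 11]

a[-1] = a[-1]-a[1] = 0-1 = -1 → [5, 1, 5, 6, -1]
insert 8 at 1 → [5, 8, 1, 5, 6, -1]
insert 9 at 4 → [5, 8, 1, 5, 9, 6, -1]
pop(0) removes 5 → [8, 1, 5, 9, 6, -1]
append a[0]+a[5] = 8+(-1) = 7 → [8, 1, 5, 9, 6, -1, 7]
pop() removes 7 → [8, 1, 5, 9, 6, -1]
append 3 → [8, 1, 5, 9, 6, -1, 3]
append a[-1]+a[0] = 3+8 = 11 → [8, 1, 5, 9, 6, -1, 3, 11]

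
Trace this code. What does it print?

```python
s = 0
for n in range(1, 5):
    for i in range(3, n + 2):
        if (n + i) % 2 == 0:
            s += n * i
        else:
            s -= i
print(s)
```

n=2,i=3: odd sum, s = 0-3 = -3
n=3,i=3: even sum, s = (-3)+9 = 6
n=3,i=4: odd sum, s = 6-4 = 2
n=4,i=3: odd sum, s = 2-3 = -1
n=4,i=4: even sum, s = (-1)+16 = 15
n=4,i=5: odd sum, s = 15-5 = 10

10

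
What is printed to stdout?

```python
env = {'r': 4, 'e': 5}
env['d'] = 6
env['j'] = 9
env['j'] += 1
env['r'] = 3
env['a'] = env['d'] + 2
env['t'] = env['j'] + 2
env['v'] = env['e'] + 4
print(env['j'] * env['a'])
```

env['d'] = 6 → {'r': 4, 'e': 5, 'd': 6}
env['j'] = 9 → {'r': 4, 'e': 5, 'd': 6, 'j': 9}
env['j'] = 9+1 = 10 → {'r': 4, 'e': 5, 'd': 6, 'j': 10}
env['r'] = 3 → {'r': 3, 'e': 5, 'd': 6, 'j': 10}
env['a'] = env['d']+2 = 8 → {'r': 3, 'e': 5, 'd': 6, 'j': 10, 'a': 8}
env['t'] = env['j']+2 = 12 → {'r': 3, 'e': 5, 'd': 6, 'j': 10, 'a': 8, 't': 12}
env['v'] = env['e']+4 = 9 → {'r': 3, 'e': 5, 'd': 6, 'j': 10, 'a': 8, 't': 12, 'v': 9}
env['j']*env['a'] = 10*8 = 80

80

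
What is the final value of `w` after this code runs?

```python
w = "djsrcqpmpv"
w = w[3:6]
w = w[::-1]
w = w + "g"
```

slice [3:6] → 'rcq'
reverse → 'qcr'
+ 'g' → 'qcrg'

'qcrg'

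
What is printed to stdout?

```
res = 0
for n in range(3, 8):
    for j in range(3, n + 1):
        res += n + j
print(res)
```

150

n=3,j=3: res = 0+6 = 6
n=4,j=3: res = 6+7 = 13
n=4,j=4: res = 13+8 = 21
n=5,j=3: res = 21+8 = 29
n=5,j=4: res = 29+9 = 38
n=5,j=5: res = 38+10 = 48
n=6,j=3: res = 48+9 = 57
n=6,j=4: res = 57+10 = 67
n=6,j=5: res = 67+11 = 78
n=6,j=6: res = 78+12 = 90
n=7,j=3: res = 90+10 = 100
n=7,j=4: res = 100+11 = 111
n=7,j=5: res = 111+12 = 123
n=7,j=6: res = 123+13 = 136
n=7,j=7: res = 136+14 = 150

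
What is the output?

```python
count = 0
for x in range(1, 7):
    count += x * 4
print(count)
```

x=1: count = 0+1*4 = 4
x=2: count = 4+2*4 = 12
x=3: count = 12+3*4 = 24
x=4: count = 24+4*4 = 40
x=5: count = 40+5*4 = 60
x=6: count = 60+6*4 = 84

84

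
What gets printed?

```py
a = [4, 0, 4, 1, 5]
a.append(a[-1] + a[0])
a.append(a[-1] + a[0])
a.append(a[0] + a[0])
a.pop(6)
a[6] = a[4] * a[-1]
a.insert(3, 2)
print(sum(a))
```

65

append a[-1]+a[0] = 5+4 = 9 → [4, 0, 4, 1, 5, 9]
append a[-1]+a[0] = 9+4 = 13 → [4, 0, 4, 1, 5, 9, 13]
append a[0]+a[0] = 4+4 = 8 → [4, 0, 4, 1, 5, 9, 13, 8]
pop(6) removes 13 → [4, 0, 4, 1, 5, 9, 8]
a[6] = a[4]*a[-1] = 5*8 = 40 → [4, 0, 4, 1, 5, 9, 40]
insert 2 at 3 → [4, 0, 4, 2, 1, 5, 9, 40]
sum = 65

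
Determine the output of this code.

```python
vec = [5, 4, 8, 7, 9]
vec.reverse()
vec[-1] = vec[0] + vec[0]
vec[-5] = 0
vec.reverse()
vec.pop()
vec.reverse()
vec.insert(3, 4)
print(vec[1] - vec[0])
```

reverse → [9, 7, 8, 4, 5]
vec[-1] = vec[0]+vec[0] = 9+9 = 18 → [9, 7, 8, 4, 18]
vec[-5] = 0 → [0, 7, 8, 4, 18]
reverse → [18, 4, 8, 7, 0]
pop() removes 0 → [18, 4, 8, 7]
reverse → [7, 8, 4, 18]
insert 4 at 3 → [7, 8, 4, 4, 18]
vec[1]-vec[0] = 8-7 = 1

1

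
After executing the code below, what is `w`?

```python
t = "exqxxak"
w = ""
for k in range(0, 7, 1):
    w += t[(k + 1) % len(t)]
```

k=0: add t[1]='x' → 'x'
k=1: add t[2]='q' → 'xq'
k=2: add t[3]='x' → 'xqx'
k=3: add t[4]='x' → 'xqxx'
k=4: add t[5]='a' → 'xqxxa'
k=5: add t[6]='k' → 'xqxxak'
k=6: add t[0]='e' → 'xqxxake'

'xqxxake'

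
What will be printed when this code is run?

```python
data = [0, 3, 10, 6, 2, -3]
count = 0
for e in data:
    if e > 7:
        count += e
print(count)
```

e=0: not >7
e=3: not >7
e=10: >7, count = 0+10 = 10
e=6: not >7
e=2: not >7
e=-3: not >7

10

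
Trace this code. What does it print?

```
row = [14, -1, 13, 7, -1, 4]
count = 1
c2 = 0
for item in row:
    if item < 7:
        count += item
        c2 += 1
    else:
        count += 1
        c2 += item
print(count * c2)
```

item=14: not <7, count = 1+1 = 2; c2=14
item=-1: <7, count = 2+(-1) = 1; c2=15
item=13: not <7, count = 1+1 = 2; c2=28
item=7: not <7, count = 2+1 = 3; c2=35
item=-1: <7, count = 3+(-1) = 2; c2=36
item=4: <7, count = 2+4 = 6; c2=37
count*c2 = 6*37 = 222

222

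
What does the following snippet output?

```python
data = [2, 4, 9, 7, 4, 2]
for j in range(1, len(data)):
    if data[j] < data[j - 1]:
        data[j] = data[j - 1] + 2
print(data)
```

j=1: 4>=2, unchanged → [2, 4, 9, 7, 4, 2]
j=2: 9>=4, unchanged → [2, 4, 9, 7, 4, 2]
j=3: 7<9, data[3] = 9+2 = 11 → [2, 4, 9, 11, 4, 2]
j=4: 4<11, data[4] = 11+2 = 13 → [2, 4, 9, 11, 13, 2]
j=5: 2<13, data[5] = 13+2 = 15 → [2, 4, 9, 11, 13, 15]

[2, 4, 9, 11, 13, 15]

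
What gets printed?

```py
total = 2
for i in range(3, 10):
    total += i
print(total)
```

i=3: total = 2+3 = 5
i=4: total = 5+4 = 9
i=5: total = 9+5 = 14
i=6: total = 14+6 = 20
i=7: total = 20+7 = 27
i=8: total = 27+8 = 35
i=9: total = 35+9 = 44

44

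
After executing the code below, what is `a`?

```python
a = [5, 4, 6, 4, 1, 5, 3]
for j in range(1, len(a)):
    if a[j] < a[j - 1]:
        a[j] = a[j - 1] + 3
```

[5, 8, 11, 14, 17, 20, 23]

j=1: 4<5, a[1] = 5+3 = 8 → [5, 8, 6, 4, 1, 5, 3]
j=2: 6<8, a[2] = 8+3 = 11 → [5, 8, 11, 4, 1, 5, 3]
j=3: 4<11, a[3] = 11+3 = 14 → [5, 8, 11, 14, 1, 5, 3]
j=4: 1<14, a[4] = 14+3 = 17 → [5, 8, 11, 14, 17, 5, 3]
j=5: 5<17, a[5] = 17+3 = 20 → [5, 8, 11, 14, 17, 20, 3]
j=6: 3<20, a[6] = 20+3 = 23 → [5, 8, 11, 14, 17, 20, 23]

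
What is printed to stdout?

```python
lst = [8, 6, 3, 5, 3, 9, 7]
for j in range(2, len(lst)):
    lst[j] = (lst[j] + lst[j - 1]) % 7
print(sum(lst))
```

29

j=2: lst[2] = (3+6)%7 = 2 → [8, 6, 2, 5, 3, 9, 7]
j=3: lst[3] = (5+2)%7 = 0 → [8, 6, 2, 0, 3, 9, 7]
j=4: lst[4] = (3+0)%7 = 3 → [8, 6, 2, 0, 3, 9, 7]
j=5: lst[5] = (9+3)%7 = 5 → [8, 6, 2, 0, 3, 5, 7]
j=6: lst[6] = (7+5)%7 = 5 → [8, 6, 2, 0, 3, 5, 5]
sum = 29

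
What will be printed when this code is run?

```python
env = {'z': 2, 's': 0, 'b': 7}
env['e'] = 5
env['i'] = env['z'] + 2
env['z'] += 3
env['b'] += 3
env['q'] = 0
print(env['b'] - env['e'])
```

5

env['e'] = 5 → {'z': 2, 's': 0, 'b': 7, 'e': 5}
env['i'] = env['z']+2 = 4 → {'z': 2, 's': 0, 'b': 7, 'e': 5, 'i': 4}
env['z'] = 2+3 = 5 → {'z': 5, 's': 0, 'b': 7, 'e': 5, 'i': 4}
env['b'] = 7+3 = 10 → {'z': 5, 's': 0, 'b': 10, 'e': 5, 'i': 4}
env['q'] = 0 → {'z': 5, 's': 0, 'b': 10, 'e': 5, 'i': 4, 'q': 0}
env['b']-env['e'] = 10-5 = 5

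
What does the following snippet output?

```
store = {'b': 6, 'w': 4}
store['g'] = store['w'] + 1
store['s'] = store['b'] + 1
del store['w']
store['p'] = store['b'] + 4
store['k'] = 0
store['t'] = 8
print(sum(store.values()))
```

store['g'] = store['w']+1 = 5 → {'b': 6, 'w': 4, 'g': 5}
store['s'] = store['b']+1 = 7 → {'b': 6, 'w': 4, 'g': 5, 's': 7}
del 'w' → {'b': 6, 'g': 5, 's': 7}
store['p'] = store['b']+4 = 10 → {'b': 6, 'g': 5, 's': 7, 'p': 10}
store['k'] = 0 → {'b': 6, 'g': 5, 's': 7, 'p': 10, 'k': 0}
store['t'] = 8 → {'b': 6, 'g': 5, 's': 7, 'p': 10, 'k': 0, 't': 8}
sum of values = 36

36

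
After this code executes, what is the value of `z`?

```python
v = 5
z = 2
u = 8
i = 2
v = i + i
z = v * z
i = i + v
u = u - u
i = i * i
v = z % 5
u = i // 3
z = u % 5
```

2

v = 2+2 = 4
z = 4*2 = 8
i = 2+4 = 6
u = 8-8 = 0
i = 6*6 = 36
v = 8%5 = 3
u = 36//3 = 12
z = 12%5 = 2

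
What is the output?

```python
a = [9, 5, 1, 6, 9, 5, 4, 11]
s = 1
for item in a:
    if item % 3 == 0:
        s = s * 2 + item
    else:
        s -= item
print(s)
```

21

item=9: %3==0, s = 1*2+9 = 11
item=5: not %3==0, s = 11-5 = 6
item=1: not %3==0, s = 6-1 = 5
item=6: %3==0, s = 5*2+6 = 16
item=9: %3==0, s = 16*2+9 = 41
item=5: not %3==0, s = 41-5 = 36
item=4: not %3==0, s = 36-4 = 32
item=11: not %3==0, s = 32-11 = 21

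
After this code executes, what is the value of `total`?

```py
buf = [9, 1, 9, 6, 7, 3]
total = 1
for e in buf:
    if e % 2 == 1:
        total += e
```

30

e=9: odd, total = 1+9 = 10
e=1: odd, total = 10+1 = 11
e=9: odd, total = 11+9 = 20
e=6: not odd
e=7: odd, total = 20+7 = 27
e=3: odd, total = 27+3 = 30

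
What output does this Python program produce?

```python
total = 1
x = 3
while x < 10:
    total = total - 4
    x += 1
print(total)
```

-27

x=3: total = 1-4 = -3
x=4: total = (-3)-4 = -7
x=5: total = (-7)-4 = -11
x=6: total = (-11)-4 = -15
x=7: total = (-15)-4 = -19
x=8: total = (-19)-4 = -23
x=9: total = (-23)-4 = -27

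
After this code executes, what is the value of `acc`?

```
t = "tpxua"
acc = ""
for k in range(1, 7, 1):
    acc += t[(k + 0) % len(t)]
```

k=1: add t[1]='p' → 'p'
k=2: add t[2]='x' → 'px'
k=3: add t[3]='u' → 'pxu'
k=4: add t[4]='a' → 'pxua'
k=5: add t[0]='t' → 'pxuat'
k=6: add t[1]='p' → 'pxuatp'

'pxuatp'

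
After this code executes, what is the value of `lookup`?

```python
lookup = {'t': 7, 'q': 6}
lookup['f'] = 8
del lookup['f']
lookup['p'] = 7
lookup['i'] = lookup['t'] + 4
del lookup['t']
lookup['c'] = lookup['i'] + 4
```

lookup['f'] = 8 → {'t': 7, 'q': 6, 'f': 8}
del 'f' → {'t': 7, 'q': 6}
lookup['p'] = 7 → {'t': 7, 'q': 6, 'p': 7}
lookup['i'] = lookup['t']+4 = 11 → {'t': 7, 'q': 6, 'p': 7, 'i': 11}
del 't' → {'q': 6, 'p': 7, 'i': 11}
lookup['c'] = lookup['i']+4 = 15 → {'q': 6, 'p': 7, 'i': 11, 'c': 15}

{'q': 6, 'p': 7, 'i': 11, 'c': 15}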